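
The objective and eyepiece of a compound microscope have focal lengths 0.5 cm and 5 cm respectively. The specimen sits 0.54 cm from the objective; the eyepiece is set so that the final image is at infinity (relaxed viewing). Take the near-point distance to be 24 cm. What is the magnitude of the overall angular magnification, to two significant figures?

60

Objective: 1/d_i = 1/f_obj - 1/d_o = 1/0.5 - 1/0.54 = 0.14815 cm^-1, so d_i = 6.750 cm.
m_obj = -d_i/d_o = -6.750/0.54 = -12.500.
Eyepiece angular magnification (image at infinity): M_eye = D/f_e = 24/5 = 4.800.
Overall M = m_obj x M_eye = (-12.500)(4.800) = -60.00.
|M| = 60.00.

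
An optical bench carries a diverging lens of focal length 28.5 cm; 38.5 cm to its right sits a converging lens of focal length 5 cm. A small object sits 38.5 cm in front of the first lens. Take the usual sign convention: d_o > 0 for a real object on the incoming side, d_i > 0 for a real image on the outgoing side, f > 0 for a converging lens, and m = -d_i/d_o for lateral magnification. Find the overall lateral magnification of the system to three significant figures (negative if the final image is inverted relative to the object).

Applying the thin-lens equation to the first lens, 1/(-28.5) = 1/38.5 + 1/d_i1, which gives d_i1 = -16.377 cm.
Its lateral magnification is m_1 = -d_i1/d_o1 = -(-16.377)/38.5 = 0.4254.
With d_i1 < 0 the first image is virtual and lies on the object side; the object distance for lens 2 is d_o2 = 38.5 - (-16.377) = 54.877 cm.
Applying the thin-lens equation again with f_2 = 5 cm and d_o2 = 54.877 cm gives d_i2 = 5.501 cm.
m_2 = -(5.501)/(54.877) = -0.1002.
Total m = m_1 x m_2 = (0.4254)(-0.1002) = -0.0426.

-0.0426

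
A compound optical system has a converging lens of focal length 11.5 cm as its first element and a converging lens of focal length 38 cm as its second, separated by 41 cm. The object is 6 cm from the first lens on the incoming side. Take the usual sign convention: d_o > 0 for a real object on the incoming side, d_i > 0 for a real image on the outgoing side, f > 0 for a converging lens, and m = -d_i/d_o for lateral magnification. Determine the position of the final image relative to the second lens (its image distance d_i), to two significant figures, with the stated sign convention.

130 cm

First lens: d_i1 = 1/(1/11.5 - 1/6) = -12.545 cm.
The intermediate image is virtual, 12.545 cm to the left of lens 1, so d_o2 = L - d_i1 = 41 - (-12.545) = 53.545 cm.
Second lens: d_i2 = 1/(1/38 - 1/(53.545)) = 130.889 cm.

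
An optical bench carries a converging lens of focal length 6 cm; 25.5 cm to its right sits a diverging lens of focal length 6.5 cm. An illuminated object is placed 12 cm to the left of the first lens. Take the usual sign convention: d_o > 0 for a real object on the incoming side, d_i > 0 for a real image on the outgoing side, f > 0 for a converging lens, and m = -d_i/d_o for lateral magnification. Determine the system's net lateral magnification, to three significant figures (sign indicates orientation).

First lens: d_i1 = 1/(1/6 - 1/12) = 12.000 cm.
m_1 = -(12.000)/12 = -1.0000.
Object distance for lens 2: d_o2 = 25.5 - 12.000 = 13.500 cm.
Second lens: d_i2 = 1/(1/(-6.5) - 1/(13.500)) = -4.388 cm.
m_2 = -(-4.388)/(13.500) = 0.3250.
Total m = m_1 x m_2 = (-1.0000)(0.3250) = -0.3250.

-0.325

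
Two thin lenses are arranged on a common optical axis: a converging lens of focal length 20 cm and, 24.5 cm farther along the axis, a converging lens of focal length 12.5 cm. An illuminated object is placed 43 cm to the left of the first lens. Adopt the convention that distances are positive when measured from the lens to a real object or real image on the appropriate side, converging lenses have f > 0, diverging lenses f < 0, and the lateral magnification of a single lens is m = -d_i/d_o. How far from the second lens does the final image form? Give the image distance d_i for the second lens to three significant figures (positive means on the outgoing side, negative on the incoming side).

Lens 1: 1/d_i1 = 1/f_1 - 1/d_o1 = 1/20 - 1/43 = 0.02674 cm^-1, so d_i1 = 37.391 cm.
This image would form 37.391 cm past lens 1, i.e. 12.891 cm beyond lens 2, so it is a virtual object for lens 2: d_o2 = 24.5 - 37.391 = -12.891 cm.
Lens 2: 1/d_i2 = 1/f_2 - 1/d_o2 = 1/12.5 - 1/(-12.891) = 0.15757 cm^-1, so d_i2 = 6.346 cm.

6.35 cm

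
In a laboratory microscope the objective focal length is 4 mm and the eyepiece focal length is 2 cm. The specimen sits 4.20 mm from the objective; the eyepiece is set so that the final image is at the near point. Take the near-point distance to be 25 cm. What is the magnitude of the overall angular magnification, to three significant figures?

Convert to cm: f_obj = 4 mm = 0.4 cm; d_o = 4.20 mm = 0.42 cm.
Objective: 1/d_i = 1/f_obj - 1/d_o = 1/0.4 - 1/0.42 = 0.11905 cm^-1, so d_i = 8.400 cm.
m_obj = -d_i/d_o = -8.400/0.42 = -20.000.
Eyepiece angular magnification (image at near point): M_eye = 1 + D/f_e = 1 + 25/2 = 13.500.
Overall M = m_obj x M_eye = (-20.000)(13.500) = -270.00.
|M| = 270.00.

270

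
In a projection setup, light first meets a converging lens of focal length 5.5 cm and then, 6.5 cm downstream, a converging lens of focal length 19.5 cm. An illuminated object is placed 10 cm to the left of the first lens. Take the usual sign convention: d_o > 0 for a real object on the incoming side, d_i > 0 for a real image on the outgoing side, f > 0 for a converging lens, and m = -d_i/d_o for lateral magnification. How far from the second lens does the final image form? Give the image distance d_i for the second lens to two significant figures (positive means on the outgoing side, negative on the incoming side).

4.4 cm

Applying the thin-lens equation to the first lens, 1/5.5 = 1/10 + 1/d_i1, which gives d_i1 = 12.222 cm.
This image would form 12.222 cm past lens 1, i.e. 5.722 cm beyond lens 2, so it is a virtual object for lens 2: d_o2 = 6.5 - 12.222 = -5.722 cm.
Applying the thin-lens equation again with f_2 = 19.5 cm and d_o2 = -5.722 cm gives d_i2 = 4.424 cm.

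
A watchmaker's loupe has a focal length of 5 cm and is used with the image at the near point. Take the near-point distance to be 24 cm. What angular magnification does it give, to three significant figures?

5.80

M = 1 + D/f = 1 + 24/5 = 5.800.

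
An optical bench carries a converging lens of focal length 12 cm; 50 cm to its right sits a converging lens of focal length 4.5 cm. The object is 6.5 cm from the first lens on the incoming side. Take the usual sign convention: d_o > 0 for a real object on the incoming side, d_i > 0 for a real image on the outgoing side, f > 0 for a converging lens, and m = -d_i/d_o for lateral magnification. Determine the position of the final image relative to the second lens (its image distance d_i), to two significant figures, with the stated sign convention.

4.8 cm

Lens 1: 1/d_i1 = 1/f_1 - 1/d_o1 = 1/12 - 1/6.5 = -0.07051 cm^-1, so d_i1 = -14.182 cm.
With d_i1 < 0 the first image is virtual and lies on the object side; the object distance for lens 2 is d_o2 = 50 - (-14.182) = 64.182 cm.
Lens 2: 1/d_i2 = 1/f_2 - 1/d_o2 = 1/4.5 - 1/(64.182) = 0.20664 cm^-1, so d_i2 = 4.839 cm.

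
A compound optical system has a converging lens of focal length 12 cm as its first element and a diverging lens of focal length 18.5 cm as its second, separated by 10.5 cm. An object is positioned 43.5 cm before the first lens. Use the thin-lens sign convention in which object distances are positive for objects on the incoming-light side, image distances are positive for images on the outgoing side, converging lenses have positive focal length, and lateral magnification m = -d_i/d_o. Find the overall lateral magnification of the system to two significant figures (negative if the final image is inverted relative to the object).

-0.57

Applying the thin-lens equation to the first lens, 1/12 = 1/43.5 + 1/d_i1, which gives d_i1 = 16.571 cm.
Its lateral magnification is m_1 = -d_i1/d_o1 = -(16.571)/43.5 = -0.3810.
Since 16.571 cm > 10.5 cm, the first image lies past the second lens and serves as a virtual object: d_o2 = L - d_i1 = -6.071 cm.
Applying the thin-lens equation again with f_2 = -18.5 cm and d_o2 = -6.071 cm gives d_i2 = 9.037 cm.
m_2 = -(9.037)/(-6.071) = 1.4885.
The system's lateral magnification is m_1 m_2 = (-0.3810)(1.4885) = -0.5670.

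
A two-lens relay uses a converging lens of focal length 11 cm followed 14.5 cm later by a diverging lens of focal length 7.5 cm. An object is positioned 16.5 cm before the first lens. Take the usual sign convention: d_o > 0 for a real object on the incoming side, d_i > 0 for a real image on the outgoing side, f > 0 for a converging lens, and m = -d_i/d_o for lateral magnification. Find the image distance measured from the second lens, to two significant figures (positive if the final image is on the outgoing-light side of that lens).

-13 cm

First lens: d_i1 = 1/(1/11 - 1/16.5) = 33.000 cm.
Since 33.000 cm > 14.5 cm, the first image lies past the second lens and serves as a virtual object: d_o2 = L - d_i1 = -18.500 cm.
Second lens: d_i2 = 1/(1/(-7.5) - 1/(-18.500)) = -12.614 cm.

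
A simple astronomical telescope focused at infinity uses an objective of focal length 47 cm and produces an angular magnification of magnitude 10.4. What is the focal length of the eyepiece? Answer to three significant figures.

4.52 cm

|M| = f_obj/f_eye, so f_eye = f_obj/|M| = 47/10.4 = 4.519 cm.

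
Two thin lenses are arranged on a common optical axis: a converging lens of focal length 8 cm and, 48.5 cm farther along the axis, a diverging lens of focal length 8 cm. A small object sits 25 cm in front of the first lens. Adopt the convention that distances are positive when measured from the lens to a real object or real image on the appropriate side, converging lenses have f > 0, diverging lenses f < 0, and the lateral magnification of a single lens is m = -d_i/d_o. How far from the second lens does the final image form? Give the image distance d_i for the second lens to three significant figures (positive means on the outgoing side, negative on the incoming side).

-6.57 cm

Applying the thin-lens equation to the first lens, 1/8 = 1/25 + 1/d_i1, which gives d_i1 = 11.765 cm.
That image sits 36.735 cm in front of the second lens, so d_o2 = 36.735 cm.
Applying the thin-lens equation again with f_2 = -8 cm and d_o2 = 36.735 cm gives d_i2 = -6.569 cm.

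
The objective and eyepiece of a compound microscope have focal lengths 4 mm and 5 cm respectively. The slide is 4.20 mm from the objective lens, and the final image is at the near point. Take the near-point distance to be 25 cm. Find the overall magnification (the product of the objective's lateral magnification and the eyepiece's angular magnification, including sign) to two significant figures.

-120

Convert to cm: f_obj = 4 mm = 0.4 cm; d_o = 4.20 mm = 0.42 cm.
Objective: 1/d_i = 1/f_obj - 1/d_o = 1/0.4 - 1/0.42 = 0.11905 cm^-1, so d_i = 8.400 cm.
m_obj = -d_i/d_o = -8.400/0.42 = -20.000.
Eyepiece angular magnification (image at near point): M_eye = 1 + D/f_e = 1 + 25/5 = 6.000.
Overall M = m_obj x M_eye = (-20.000)(6.000) = -120.00.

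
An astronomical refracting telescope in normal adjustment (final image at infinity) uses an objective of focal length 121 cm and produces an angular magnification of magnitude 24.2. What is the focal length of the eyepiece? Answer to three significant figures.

|M| = f_obj/f_eye, so f_eye = f_obj/|M| = 121/24.2 = 5.000 cm.

5.00 cm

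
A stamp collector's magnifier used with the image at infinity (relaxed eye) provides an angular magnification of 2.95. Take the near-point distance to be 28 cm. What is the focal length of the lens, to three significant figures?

For the image at infinity, M = D/f.
f = D/M = 28/2.95 = 9.492 cm.

9.49 cm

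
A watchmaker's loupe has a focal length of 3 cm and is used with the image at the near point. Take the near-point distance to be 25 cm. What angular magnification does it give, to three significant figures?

9.33

M = 1 + D/f = 1 + 25/3 = 9.333.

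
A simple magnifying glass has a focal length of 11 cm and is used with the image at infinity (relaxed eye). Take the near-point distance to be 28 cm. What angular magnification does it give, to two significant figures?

M = D/f = 28/11 = 2.545.

2.5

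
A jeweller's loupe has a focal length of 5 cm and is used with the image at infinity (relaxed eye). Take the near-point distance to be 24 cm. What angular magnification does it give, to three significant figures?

4.80

M = D/f = 24/5 = 4.800.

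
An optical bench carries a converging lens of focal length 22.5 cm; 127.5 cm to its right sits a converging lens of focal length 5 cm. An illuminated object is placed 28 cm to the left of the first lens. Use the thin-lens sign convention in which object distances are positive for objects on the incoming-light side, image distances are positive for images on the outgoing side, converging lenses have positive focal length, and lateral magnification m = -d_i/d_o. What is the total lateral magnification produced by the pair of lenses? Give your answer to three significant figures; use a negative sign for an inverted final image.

First lens: d_i1 = 1/(1/22.5 - 1/28) = 114.545 cm.
m_1 = -(114.545)/28 = -4.0909.
Object distance for lens 2: d_o2 = 127.5 - 114.545 = 12.955 cm.
Second lens: d_i2 = 1/(1/5 - 1/(12.955)) = 8.143 cm.
m_2 = -(8.143)/(12.955) = -0.6286.
Total m = m_1 x m_2 = (-4.0909)(-0.6286) = 2.5714.

2.57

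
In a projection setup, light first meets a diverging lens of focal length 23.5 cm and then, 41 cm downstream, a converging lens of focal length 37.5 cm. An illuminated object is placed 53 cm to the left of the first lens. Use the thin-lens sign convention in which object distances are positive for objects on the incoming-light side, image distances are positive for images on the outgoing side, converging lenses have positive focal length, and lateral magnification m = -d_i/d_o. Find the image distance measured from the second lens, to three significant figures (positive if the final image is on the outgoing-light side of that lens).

First lens: d_i1 = 1/(1/(-23.5) - 1/53) = -16.281 cm.
The intermediate image is virtual, 16.281 cm to the left of lens 1, so d_o2 = L - d_i1 = 41 - (-16.281) = 57.281 cm.
Second lens: d_i2 = 1/(1/37.5 - 1/(57.281)) = 108.591 cm.

109 cm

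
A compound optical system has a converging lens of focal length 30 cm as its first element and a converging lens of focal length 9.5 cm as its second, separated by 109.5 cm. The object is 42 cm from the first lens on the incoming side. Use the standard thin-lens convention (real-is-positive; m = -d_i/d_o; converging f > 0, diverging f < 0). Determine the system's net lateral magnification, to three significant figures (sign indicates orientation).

-4.75

First lens: d_i1 = 1/(1/30 - 1/42) = 105.000 cm.
m_1 = -(105.000)/42 = -2.5000.
Object distance for lens 2: d_o2 = 109.5 - 105.000 = 4.500 cm.
Second lens: d_i2 = 1/(1/9.5 - 1/(4.500)) = -8.550 cm.
m_2 = -(-8.550)/(4.500) = 1.9000.
The system's lateral magnification is m_1 m_2 = (-2.5000)(1.9000) = -4.7500.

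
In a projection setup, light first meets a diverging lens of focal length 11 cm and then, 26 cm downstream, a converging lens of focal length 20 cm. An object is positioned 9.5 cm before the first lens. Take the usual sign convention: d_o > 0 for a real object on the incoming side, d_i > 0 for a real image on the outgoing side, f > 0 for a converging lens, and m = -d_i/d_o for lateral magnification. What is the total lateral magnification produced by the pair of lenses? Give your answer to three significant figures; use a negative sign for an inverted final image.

First lens: d_i1 = 1/(1/(-11) - 1/9.5) = -5.098 cm.
m_1 = -(-5.098)/9.5 = 0.5366.
With d_i1 < 0 the first image is virtual and lies on the object side; the object distance for lens 2 is d_o2 = 26 - (-5.098) = 31.098 cm.
Second lens: d_i2 = 1/(1/20 - 1/(31.098)) = 56.044 cm.
m_2 = -(56.044)/(31.098) = -1.8022.
Overall magnification: m = m_1 m_2 = -0.9670.

-0.967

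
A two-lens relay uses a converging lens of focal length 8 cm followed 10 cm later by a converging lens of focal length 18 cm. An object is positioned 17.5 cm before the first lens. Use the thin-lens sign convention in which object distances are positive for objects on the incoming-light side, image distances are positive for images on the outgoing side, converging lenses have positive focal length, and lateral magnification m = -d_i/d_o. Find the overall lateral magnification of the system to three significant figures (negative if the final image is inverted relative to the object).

-0.667

Lens 1: 1/d_i1 = 1/f_1 - 1/d_o1 = 1/8 - 1/17.5 = 0.06786 cm^-1, so d_i1 = 14.737 cm.
m_1 = -(14.737)/17.5 = -0.8421.
Since 14.737 cm > 10 cm, the first image lies past the second lens and serves as a virtual object: d_o2 = L - d_i1 = -4.737 cm.
Lens 2: 1/d_i2 = 1/f_2 - 1/d_o2 = 1/18 - 1/(-4.737) = 0.26667 cm^-1, so d_i2 = 3.750 cm.
m_2 = -(3.750)/(-4.737) = 0.7917.
Overall magnification: m = m_1 m_2 = -0.6667.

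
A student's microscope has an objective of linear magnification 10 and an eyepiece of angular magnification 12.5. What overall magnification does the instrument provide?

The overall magnification of a compound microscope is the product of the objective and eyepiece magnifications:
M = M_obj x M_eye = 10 x 12.5 = 125.

125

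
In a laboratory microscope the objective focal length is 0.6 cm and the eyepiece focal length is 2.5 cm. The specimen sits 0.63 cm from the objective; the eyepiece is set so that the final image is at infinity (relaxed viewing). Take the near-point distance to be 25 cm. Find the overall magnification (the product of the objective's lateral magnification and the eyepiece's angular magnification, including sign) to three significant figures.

-200

Objective: 1/d_i = 1/f_obj - 1/d_o = 1/0.6 - 1/0.63 = 0.07937 cm^-1, so d_i = 12.600 cm.
m_obj = -d_i/d_o = -12.600/0.63 = -20.000.
Eyepiece angular magnification (image at infinity): M_eye = D/f_e = 25/2.5 = 10.000.
Overall M = m_obj x M_eye = (-20.000)(10.000) = -200.00.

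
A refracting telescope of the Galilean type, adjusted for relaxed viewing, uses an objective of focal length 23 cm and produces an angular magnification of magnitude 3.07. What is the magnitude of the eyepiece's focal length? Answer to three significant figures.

|M| = f_obj/|f_eye|, so |f_eye| = f_obj/|M| = 23/3.07 = 7.492 cm.
(The eyepiece is diverging, so its signed focal length is -7.492 cm.)

7.49 cm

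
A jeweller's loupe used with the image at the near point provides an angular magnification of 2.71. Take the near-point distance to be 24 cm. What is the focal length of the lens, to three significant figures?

14.0 cm

For the image at the near point, M = 1 + D/f.
f = D/(M - 1) = 24/(2.71 - 1) = 14.035 cm.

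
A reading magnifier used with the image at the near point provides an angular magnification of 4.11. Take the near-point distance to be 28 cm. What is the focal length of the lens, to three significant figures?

For the image at the near point, M = 1 + D/f.
f = D/(M - 1) = 28/(4.11 - 1) = 9.003 cm.

9.00 cm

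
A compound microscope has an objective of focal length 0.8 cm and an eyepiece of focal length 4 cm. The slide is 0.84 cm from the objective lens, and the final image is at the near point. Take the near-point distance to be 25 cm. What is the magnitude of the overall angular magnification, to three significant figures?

Objective: 1/d_i = 1/f_obj - 1/d_o = 1/0.8 - 1/0.84 = 0.05952 cm^-1, so d_i = 16.800 cm.
m_obj = -d_i/d_o = -16.800/0.84 = -20.000.
Eyepiece angular magnification (image at near point): M_eye = 1 + D/f_e = 1 + 25/4 = 7.250.
Overall M = m_obj x M_eye = (-20.000)(7.250) = -145.00.
|M| = 145.00.

145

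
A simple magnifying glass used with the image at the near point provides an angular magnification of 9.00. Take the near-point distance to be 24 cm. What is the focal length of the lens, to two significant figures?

For the image at the near point, M = 1 + D/f.
f = D/(M - 1) = 24/(9.0 - 1) = 3.000 cm.

3.0 cm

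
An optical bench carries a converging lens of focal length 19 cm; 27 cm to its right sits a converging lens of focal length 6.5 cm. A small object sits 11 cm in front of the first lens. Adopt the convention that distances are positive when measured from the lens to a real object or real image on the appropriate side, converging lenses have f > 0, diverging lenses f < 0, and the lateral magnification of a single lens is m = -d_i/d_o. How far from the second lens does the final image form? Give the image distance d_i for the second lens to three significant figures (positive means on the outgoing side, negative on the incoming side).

7.41 cm

First lens: d_i1 = 1/(1/19 - 1/11) = -26.125 cm.
The intermediate image is virtual, 26.125 cm to the left of lens 1, so d_o2 = L - d_i1 = 27 - (-26.125) = 53.125 cm.
Second lens: d_i2 = 1/(1/6.5 - 1/(53.125)) = 7.406 cm.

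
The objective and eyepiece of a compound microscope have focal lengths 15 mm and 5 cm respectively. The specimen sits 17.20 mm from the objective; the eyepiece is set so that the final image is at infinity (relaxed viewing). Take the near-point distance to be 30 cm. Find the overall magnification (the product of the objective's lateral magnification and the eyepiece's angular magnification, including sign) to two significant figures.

Convert to cm: f_obj = 15 mm = 1.5 cm; d_o = 17.20 mm = 1.72 cm.
Objective: 1/d_i = 1/f_obj - 1/d_o = 1/1.5 - 1/1.72 = 0.08527 cm^-1, so d_i = 11.727 cm.
m_obj = -d_i/d_o = -11.727/1.72 = -6.818.
Eyepiece angular magnification (image at infinity): M_eye = D/f_e = 30/5 = 6.000.
Overall M = m_obj x M_eye = (-6.818)(6.000) = -40.91.

-41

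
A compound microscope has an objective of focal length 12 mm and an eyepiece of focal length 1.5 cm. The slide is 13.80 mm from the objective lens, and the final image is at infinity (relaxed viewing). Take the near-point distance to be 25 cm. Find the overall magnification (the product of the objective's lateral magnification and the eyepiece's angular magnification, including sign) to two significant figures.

-110

Convert to cm: f_obj = 12 mm = 1.2 cm; d_o = 13.80 mm = 1.38 cm.
Objective: 1/d_i = 1/f_obj - 1/d_o = 1/1.2 - 1/1.38 = 0.10870 cm^-1, so d_i = 9.200 cm.
m_obj = -d_i/d_o = -9.200/1.38 = -6.667.
Eyepiece angular magnification (image at infinity): M_eye = D/f_e = 25/1.5 = 16.667.
Overall M = m_obj x M_eye = (-6.667)(16.667) = -111.11.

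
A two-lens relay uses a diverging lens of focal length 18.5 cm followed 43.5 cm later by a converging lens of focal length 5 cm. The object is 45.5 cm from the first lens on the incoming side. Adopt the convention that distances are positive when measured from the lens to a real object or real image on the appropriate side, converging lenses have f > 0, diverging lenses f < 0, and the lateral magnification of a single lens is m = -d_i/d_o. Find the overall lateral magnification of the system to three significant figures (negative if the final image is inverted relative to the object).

-0.0280

Lens 1: 1/d_i1 = 1/f_1 - 1/d_o1 = 1/(-18.5) - 1/45.5 = -0.07603 cm^-1, so d_i1 = -13.152 cm.
m_1 = -(-13.152)/45.5 = 0.2891.
With d_i1 < 0 the first image is virtual and lies on the object side; the object distance for lens 2 is d_o2 = 43.5 - (-13.152) = 56.652 cm.
Lens 2: 1/d_i2 = 1/f_2 - 1/d_o2 = 1/5 - 1/(56.652) = 0.18235 cm^-1, so d_i2 = 5.484 cm.
m_2 = -(5.484)/(56.652) = -0.0968.
The system's lateral magnification is m_1 m_2 = (0.2891)(-0.0968) = -0.0280.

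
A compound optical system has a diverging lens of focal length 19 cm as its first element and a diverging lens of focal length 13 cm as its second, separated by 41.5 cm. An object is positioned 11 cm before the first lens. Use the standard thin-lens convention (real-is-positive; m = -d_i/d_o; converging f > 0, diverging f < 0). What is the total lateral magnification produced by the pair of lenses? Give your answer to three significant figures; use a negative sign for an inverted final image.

Applying the thin-lens equation to the first lens, 1/(-19) = 1/11 + 1/d_i1, which gives d_i1 = -6.967 cm.
Its lateral magnification is m_1 = -d_i1/d_o1 = -(-6.967)/11 = 0.6333.
The intermediate image is virtual, 6.967 cm to the left of lens 1, so d_o2 = L - d_i1 = 41.5 - (-6.967) = 48.467 cm.
Applying the thin-lens equation again with f_2 = -13 cm and d_o2 = 48.467 cm gives d_i2 = -10.251 cm.
m_2 = -(-10.251)/(48.467) = 0.2115.
Total m = m_1 x m_2 = (0.6333)(0.2115) = 0.1339.

0.134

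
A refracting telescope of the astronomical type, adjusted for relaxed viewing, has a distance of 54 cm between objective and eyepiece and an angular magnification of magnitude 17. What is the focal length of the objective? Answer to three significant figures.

51.0 cm

In normal adjustment the tube length equals f_obj + f_eye and |M| = f_obj/f_eye.
So f_obj = 17 f_eye and 17 f_eye + f_eye = 54 cm, giving f_eye = 54/18 = 3.000 cm and f_obj = 51.000 cm.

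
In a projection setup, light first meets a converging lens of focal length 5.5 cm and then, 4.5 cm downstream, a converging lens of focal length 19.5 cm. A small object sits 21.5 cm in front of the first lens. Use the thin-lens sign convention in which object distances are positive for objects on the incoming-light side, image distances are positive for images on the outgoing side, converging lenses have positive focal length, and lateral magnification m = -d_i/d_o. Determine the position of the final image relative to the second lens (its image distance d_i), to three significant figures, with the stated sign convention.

2.52 cm

Applying the thin-lens equation to the first lens, 1/5.5 = 1/21.5 + 1/d_i1, which gives d_i1 = 7.391 cm.
This image would form 7.391 cm past lens 1, i.e. 2.891 cm beyond lens 2, so it is a virtual object for lens 2: d_o2 = 4.5 - 7.391 = -2.891 cm.
Applying the thin-lens equation again with f_2 = 19.5 cm and d_o2 = -2.891 cm gives d_i2 = 2.517 cm.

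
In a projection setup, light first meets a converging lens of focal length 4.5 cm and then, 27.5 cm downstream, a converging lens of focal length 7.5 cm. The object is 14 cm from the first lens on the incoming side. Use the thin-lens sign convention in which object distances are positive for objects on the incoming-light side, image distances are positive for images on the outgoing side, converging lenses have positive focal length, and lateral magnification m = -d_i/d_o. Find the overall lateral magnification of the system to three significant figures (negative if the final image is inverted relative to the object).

Lens 1: 1/d_i1 = 1/f_1 - 1/d_o1 = 1/4.5 - 1/14 = 0.15079 cm^-1, so d_i1 = 6.632 cm.
m_1 = -(6.632)/14 = -0.4737.
That image sits 20.868 cm in front of the second lens, so d_o2 = 20.868 cm.
Lens 2: 1/d_i2 = 1/f_2 - 1/d_o2 = 1/7.5 - 1/(20.868) = 0.08541 cm^-1, so d_i2 = 11.708 cm.
m_2 = -(11.708)/(20.868) = -0.5610.
Total m = m_1 x m_2 = (-0.4737)(-0.5610) = 0.2657.

0.266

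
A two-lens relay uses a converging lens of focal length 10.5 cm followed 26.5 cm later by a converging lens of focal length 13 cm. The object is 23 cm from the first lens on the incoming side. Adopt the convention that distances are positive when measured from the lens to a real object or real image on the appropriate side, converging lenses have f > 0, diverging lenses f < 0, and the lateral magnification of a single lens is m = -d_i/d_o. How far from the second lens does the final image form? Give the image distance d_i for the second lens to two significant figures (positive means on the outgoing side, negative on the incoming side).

First lens: d_i1 = 1/(1/10.5 - 1/23) = 19.320 cm.
That image sits 7.180 cm in front of the second lens, so d_o2 = 7.180 cm.
Second lens: d_i2 = 1/(1/13 - 1/(7.180)) = -16.038 cm.

-16 cm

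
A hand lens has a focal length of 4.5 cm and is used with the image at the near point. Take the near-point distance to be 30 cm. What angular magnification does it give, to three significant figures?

7.67

M = 1 + D/f = 1 + 30/4.5 = 7.667.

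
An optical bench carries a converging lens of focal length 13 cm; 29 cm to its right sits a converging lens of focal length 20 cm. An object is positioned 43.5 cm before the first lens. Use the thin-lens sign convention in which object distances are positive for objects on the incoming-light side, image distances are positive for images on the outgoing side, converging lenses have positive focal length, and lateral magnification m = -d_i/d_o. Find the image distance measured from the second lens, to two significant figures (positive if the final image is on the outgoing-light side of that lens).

Lens 1: 1/d_i1 = 1/f_1 - 1/d_o1 = 1/13 - 1/43.5 = 0.05393 cm^-1, so d_i1 = 18.541 cm.
That image sits 10.459 cm in front of the second lens, so d_o2 = 10.459 cm.
Lens 2: 1/d_i2 = 1/f_2 - 1/d_o2 = 1/20 - 1/(10.459) = -0.04561 cm^-1, so d_i2 = -21.924 cm.

-22 cm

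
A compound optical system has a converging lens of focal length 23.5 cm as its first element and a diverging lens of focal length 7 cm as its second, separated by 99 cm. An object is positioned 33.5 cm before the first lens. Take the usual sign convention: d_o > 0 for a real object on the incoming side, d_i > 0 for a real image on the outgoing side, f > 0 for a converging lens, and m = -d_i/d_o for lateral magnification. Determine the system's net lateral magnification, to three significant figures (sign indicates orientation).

-0.603

First lens: d_i1 = 1/(1/23.5 - 1/33.5) = 78.725 cm.
m_1 = -(78.725)/33.5 = -2.3500.
Object distance for lens 2: d_o2 = 99 - 78.725 = 20.275 cm.
Second lens: d_i2 = 1/(1/(-7) - 1/(20.275)) = -5.203 cm.
m_2 = -(-5.203)/(20.275) = 0.2566.
The system's lateral magnification is m_1 m_2 = (-2.3500)(0.2566) = -0.6031.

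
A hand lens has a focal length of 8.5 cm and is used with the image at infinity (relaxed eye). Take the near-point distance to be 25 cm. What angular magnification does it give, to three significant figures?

M = D/f = 25/8.5 = 2.941.

2.94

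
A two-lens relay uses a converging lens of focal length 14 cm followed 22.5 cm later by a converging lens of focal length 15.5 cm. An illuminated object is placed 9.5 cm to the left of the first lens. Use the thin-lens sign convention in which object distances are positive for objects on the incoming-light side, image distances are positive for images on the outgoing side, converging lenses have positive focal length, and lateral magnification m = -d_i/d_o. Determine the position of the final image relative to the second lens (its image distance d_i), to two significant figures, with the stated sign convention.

Lens 1: 1/d_i1 = 1/f_1 - 1/d_o1 = 1/14 - 1/9.5 = -0.03383 cm^-1, so d_i1 = -29.556 cm.
The intermediate image is virtual, 29.556 cm to the left of lens 1, so d_o2 = L - d_i1 = 22.5 - (-29.556) = 52.056 cm.
Lens 2: 1/d_i2 = 1/f_2 - 1/d_o2 = 1/15.5 - 1/(52.056) = 0.04531 cm^-1, so d_i2 = 22.072 cm.

22 cm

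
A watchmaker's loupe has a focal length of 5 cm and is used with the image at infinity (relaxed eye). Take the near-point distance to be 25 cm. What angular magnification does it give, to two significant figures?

5.0

M = D/f = 25/5 = 5.000.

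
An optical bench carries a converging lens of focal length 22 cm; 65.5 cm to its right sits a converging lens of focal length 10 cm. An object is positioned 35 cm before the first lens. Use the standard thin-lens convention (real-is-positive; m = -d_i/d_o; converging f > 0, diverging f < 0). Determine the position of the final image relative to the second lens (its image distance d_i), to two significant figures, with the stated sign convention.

First lens: d_i1 = 1/(1/22 - 1/35) = 59.231 cm.
Object distance for lens 2: d_o2 = 65.5 - 59.231 = 6.269 cm.
Second lens: d_i2 = 1/(1/10 - 1/(6.269)) = -16.804 cm.

-17 cm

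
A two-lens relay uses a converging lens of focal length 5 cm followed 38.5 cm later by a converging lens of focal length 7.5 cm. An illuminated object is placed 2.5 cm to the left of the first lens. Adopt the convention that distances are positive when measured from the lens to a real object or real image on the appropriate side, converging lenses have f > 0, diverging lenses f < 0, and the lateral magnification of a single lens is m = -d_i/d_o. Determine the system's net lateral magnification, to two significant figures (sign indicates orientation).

-0.42

First lens: d_i1 = 1/(1/5 - 1/2.5) = -5.000 cm.
m_1 = -(-5.000)/2.5 = 2.0000.
The intermediate image is virtual, 5.000 cm to the left of lens 1, so d_o2 = L - d_i1 = 38.5 - (-5.000) = 43.500 cm.
Second lens: d_i2 = 1/(1/7.5 - 1/(43.500)) = 9.062 cm.
m_2 = -(9.062)/(43.500) = -0.2083.
The system's lateral magnification is m_1 m_2 = (2.0000)(-0.2083) = -0.4167.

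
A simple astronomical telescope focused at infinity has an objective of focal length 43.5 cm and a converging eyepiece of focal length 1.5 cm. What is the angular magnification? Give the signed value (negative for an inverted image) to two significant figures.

-29

M = -f_obj/f_eye = -43.5/(1.5) = -29.000.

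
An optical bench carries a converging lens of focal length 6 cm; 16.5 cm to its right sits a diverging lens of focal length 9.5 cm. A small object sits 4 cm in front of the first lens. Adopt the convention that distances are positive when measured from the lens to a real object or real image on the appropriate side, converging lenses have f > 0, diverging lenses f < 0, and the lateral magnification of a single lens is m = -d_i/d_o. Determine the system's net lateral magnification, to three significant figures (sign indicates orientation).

0.750

First lens: d_i1 = 1/(1/6 - 1/4) = -12.000 cm.
m_1 = -(-12.000)/4 = 3.0000.
The intermediate image is virtual, 12.000 cm to the left of lens 1, so d_o2 = L - d_i1 = 16.5 - (-12.000) = 28.500 cm.
Second lens: d_i2 = 1/(1/(-9.5) - 1/(28.500)) = -7.125 cm.
m_2 = -(-7.125)/(28.500) = 0.2500.
Overall magnification: m = m_1 m_2 = 0.7500.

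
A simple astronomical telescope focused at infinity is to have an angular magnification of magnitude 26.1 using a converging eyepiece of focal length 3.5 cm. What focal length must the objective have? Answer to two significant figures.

91 cm

|M| = f_obj/|f_eye|, so f_obj = |M| x |f_eye| = 26.1 x 3.5 = 91.350 cm.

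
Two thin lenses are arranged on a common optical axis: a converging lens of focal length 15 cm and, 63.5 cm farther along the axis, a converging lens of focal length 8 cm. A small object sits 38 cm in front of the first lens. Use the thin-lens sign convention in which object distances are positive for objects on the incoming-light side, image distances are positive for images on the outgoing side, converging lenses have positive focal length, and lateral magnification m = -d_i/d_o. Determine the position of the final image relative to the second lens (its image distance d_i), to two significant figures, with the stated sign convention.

10 cm

First lens: d_i1 = 1/(1/15 - 1/38) = 24.783 cm.
That image sits 38.717 cm in front of the second lens, so d_o2 = 38.717 cm.
Second lens: d_i2 = 1/(1/8 - 1/(38.717)) = 10.084 cm.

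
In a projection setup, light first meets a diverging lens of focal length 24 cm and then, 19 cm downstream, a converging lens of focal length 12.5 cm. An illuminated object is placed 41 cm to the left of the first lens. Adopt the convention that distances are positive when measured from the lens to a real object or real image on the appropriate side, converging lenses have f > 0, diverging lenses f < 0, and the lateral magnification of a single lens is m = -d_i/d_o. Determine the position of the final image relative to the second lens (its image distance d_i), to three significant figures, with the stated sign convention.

First lens: d_i1 = 1/(1/(-24) - 1/41) = -15.138 cm.
With d_i1 < 0 the first image is virtual and lies on the object side; the object distance for lens 2 is d_o2 = 19 - (-15.138) = 34.138 cm.
Second lens: d_i2 = 1/(1/12.5 - 1/(34.138)) = 19.721 cm.

19.7 cm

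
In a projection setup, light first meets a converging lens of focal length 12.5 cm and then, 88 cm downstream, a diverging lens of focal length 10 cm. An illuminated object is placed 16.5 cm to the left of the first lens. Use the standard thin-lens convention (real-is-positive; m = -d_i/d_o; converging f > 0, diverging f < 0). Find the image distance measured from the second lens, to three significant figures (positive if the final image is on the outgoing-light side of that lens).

-7.85 cm

First lens: d_i1 = 1/(1/12.5 - 1/16.5) = 51.562 cm.
The intermediate image is 51.562 cm to the right of lens 1, so d_o2 = L - d_i1 = 88 - 51.562 = 36.438 cm.
Second lens: d_i2 = 1/(1/(-10) - 1/(36.438)) = -7.847 cm.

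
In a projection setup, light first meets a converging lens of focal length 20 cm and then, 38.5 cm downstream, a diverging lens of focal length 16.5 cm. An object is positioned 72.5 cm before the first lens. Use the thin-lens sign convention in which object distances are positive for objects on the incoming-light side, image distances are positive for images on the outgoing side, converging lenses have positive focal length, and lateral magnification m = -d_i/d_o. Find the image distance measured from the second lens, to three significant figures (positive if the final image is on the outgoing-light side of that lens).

First lens: d_i1 = 1/(1/20 - 1/72.5) = 27.619 cm.
That image sits 10.881 cm in front of the second lens, so d_o2 = 10.881 cm.
Second lens: d_i2 = 1/(1/(-16.5) - 1/(10.881)) = -6.557 cm.

-6.56 cm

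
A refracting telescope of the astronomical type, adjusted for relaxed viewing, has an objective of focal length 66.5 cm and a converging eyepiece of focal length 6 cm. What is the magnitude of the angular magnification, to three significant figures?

|M| = f_obj/|f_eye| = 66.5/6 = 11.083.

11.1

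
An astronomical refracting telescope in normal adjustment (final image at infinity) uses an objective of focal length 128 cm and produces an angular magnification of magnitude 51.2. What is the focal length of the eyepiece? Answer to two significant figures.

|M| = f_obj/f_eye, so f_eye = f_obj/|M| = 128/51.2 = 2.500 cm.

2.5 cm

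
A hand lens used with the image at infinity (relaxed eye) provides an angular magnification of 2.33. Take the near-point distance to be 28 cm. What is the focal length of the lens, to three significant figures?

For the image at infinity, M = D/f.
f = D/M = 28/2.33 = 12.017 cm.

12.0 cm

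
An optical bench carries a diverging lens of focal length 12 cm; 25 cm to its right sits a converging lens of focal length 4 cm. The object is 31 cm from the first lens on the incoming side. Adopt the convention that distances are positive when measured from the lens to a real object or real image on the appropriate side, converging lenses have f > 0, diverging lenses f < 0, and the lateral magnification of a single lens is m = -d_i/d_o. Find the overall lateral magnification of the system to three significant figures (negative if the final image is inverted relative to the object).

-0.0376

Applying the thin-lens equation to the first lens, 1/(-12) = 1/31 + 1/d_i1, which gives d_i1 = -8.651 cm.
Its lateral magnification is m_1 = -d_i1/d_o1 = -(-8.651)/31 = 0.2791.
The intermediate image is virtual, 8.651 cm to the left of lens 1, so d_o2 = L - d_i1 = 25 - (-8.651) = 33.651 cm.
Applying the thin-lens equation again with f_2 = 4 cm and d_o2 = 33.651 cm gives d_i2 = 4.540 cm.
m_2 = -(4.540)/(33.651) = -0.1349.
The system's lateral magnification is m_1 m_2 = (0.2791)(-0.1349) = -0.0376.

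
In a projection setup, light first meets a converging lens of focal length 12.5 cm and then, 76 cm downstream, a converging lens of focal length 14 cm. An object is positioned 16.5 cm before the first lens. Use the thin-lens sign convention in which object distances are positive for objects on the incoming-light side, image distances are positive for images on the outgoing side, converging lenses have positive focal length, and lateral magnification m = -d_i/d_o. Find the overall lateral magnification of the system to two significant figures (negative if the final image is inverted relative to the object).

Lens 1: 1/d_i1 = 1/f_1 - 1/d_o1 = 1/12.5 - 1/16.5 = 0.01939 cm^-1, so d_i1 = 51.562 cm.
m_1 = -(51.562)/16.5 = -3.1250.
That image sits 24.438 cm in front of the second lens, so d_o2 = 24.438 cm.
Lens 2: 1/d_i2 = 1/f_2 - 1/d_o2 = 1/14 - 1/(24.438) = 0.03051 cm^-1, so d_i2 = 32.778 cm.
m_2 = -(32.778)/(24.438) = -1.3413.
Total m = m_1 x m_2 = (-3.1250)(-1.3413) = 4.1916.

4.2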